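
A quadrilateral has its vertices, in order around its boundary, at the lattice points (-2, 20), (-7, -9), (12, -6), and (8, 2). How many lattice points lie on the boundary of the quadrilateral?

The number of boundary lattice points is Σ gcd(|Δx|,|Δy|) = gcd(5,29) + gcd(19,3) + gcd(4,8) + gcd(10,18) = 1+1+4+2 = 8.

8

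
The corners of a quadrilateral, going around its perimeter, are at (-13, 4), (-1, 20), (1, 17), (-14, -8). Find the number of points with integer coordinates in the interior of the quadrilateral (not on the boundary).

107

Using the shoelace formula, 2A = |[(-13)·20 − (-1)·4] + [(-1)·17 − 1·20] + [1·(-8) − (-14)·17] + [(-14)·4 − (-13)·(-8)]| = 223, so the area is 111.5.
Summing gcd(|Δx|,|Δy|) over the edges gives the boundary count: gcd(12,16) + gcd(2,3) + gcd(15,25) + gcd(1,12) = 4+1+5+1 = 11.
Pick's theorem gives I = A − B/2 + 1 = 111.5 − 11/2 + 1 = 107.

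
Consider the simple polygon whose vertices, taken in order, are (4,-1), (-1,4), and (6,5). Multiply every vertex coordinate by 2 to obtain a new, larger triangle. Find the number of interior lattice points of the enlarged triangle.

73

By the shoelace formula, twice the signed area is |[4·4 − (-1)·(-1)] + [(-1)·5 − 6·4] + [6·(-1) − 4·5]| = 40, so the area is 20.
Summing gcd(|Δx|,|Δy|) over the edges gives the boundary count: gcd(5,5) + gcd(7,1) + gcd(2,6) = 5+1+2 = 8.
Scaling by 2 multiplies the area by 2² = 4 (so the new area is 80) and multiplies the boundary lattice-point count by 2, giving 16.
By Pick's theorem, the interior count of the dilated polygon is 80 − 16/2 + 1 = 73.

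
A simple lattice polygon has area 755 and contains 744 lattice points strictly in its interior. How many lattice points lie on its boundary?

Pick's theorem gives A = I + B/2 − 1, so B = 2(A − I + 1) = 2(755 − 744 + 1) = 24.

24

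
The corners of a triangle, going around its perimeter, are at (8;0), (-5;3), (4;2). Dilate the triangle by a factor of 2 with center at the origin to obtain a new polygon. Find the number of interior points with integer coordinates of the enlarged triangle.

25

The shoelace formula gives twice the area as |(8·3 − (-5)·0) + ((-5)·2 − 4·3) + (4·0 − 8·2)| = 14, so the area is 7.
Summing gcd(|Δx|,|Δy|) over the edges gives the boundary count: gcd(13,3) + gcd(9,1) + gcd(4,2) = 1+1+2 = 4.
Scaling by 2 multiplies the area by 2² = 4 (so the new area is 28) and multiplies the boundary lattice-point count by 2, giving 8.
By Pick's theorem, the interior count of the dilated polygon is 28 − 8/2 + 1 = 25.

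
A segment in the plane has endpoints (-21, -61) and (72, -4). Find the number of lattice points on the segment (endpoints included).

The number of lattice points on a segment between lattice points is gcd(|Δx|,|Δy|) + 1 = gcd(93,57) + 1 = 3 + 1 = 4.

4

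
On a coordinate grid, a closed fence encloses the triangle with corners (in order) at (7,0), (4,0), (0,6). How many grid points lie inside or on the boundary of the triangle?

13

Using the shoelace formula, 2A = |[7·0 − 4·0] + [4·6 − 0·0] + [0·0 − 7·6]| = 18, so the area is 9.
Summing gcd(|Δx|,|Δy|) over the edges gives the boundary count: gcd(3,0) + gcd(4,6) + gcd(7,6) = 3+2+1 = 6.
Pick's theorem gives I = A − B/2 + 1 = 9 − 6/2 + 1 = 7, so the closed region contains I + B = 7 + 6 = 13 lattice points.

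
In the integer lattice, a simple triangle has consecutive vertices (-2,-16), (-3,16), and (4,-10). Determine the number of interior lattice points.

By the shoelace formula, twice the signed area is |[(-2)·16 − (-3)·(-16)] + [(-3)·(-10) − 4·16] + [4·(-16) − (-2)·(-10)]| = 198, so the area is 99.
Along each edge there are gcd(|Δx|,|Δy|)+1 lattice points, so counting each shared vertex once the boundary has gcd(1,32) + gcd(7,26) + gcd(6,6) = 1+1+6 = 8.
By Pick's theorem A = I + B/2 − 1, so I = 99 − 8/2 + 1 = 96.

96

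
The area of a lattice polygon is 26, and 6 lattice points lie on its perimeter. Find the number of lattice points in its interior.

24

Pick's theorem A = I + B/2 − 1 rearranges to I = A − B/2 + 1 = 26 − 6/2 + 1 = 24.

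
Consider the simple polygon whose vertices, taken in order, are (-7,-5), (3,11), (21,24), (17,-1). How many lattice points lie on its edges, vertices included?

The number of boundary lattice points is Σ gcd(|Δx|,|Δy|) = gcd(10,16) + gcd(18,13) + gcd(4,25) + gcd(24,4) = 2+1+1+4 = 8.

8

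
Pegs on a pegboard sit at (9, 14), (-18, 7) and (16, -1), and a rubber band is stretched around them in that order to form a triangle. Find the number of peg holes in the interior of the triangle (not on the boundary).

226

Using the shoelace formula, 2A = |(9·7 − (-18)·14) + ((-18)·(-1) − 16·7) + (16·14 − 9·(-1))| = 454, so the area is 227.
The number of boundary lattice points is Σ gcd(|Δx|,|Δy|) = gcd(27,7) + gcd(34,8) + gcd(7,15) = 1+2+1 = 4.
Pick's theorem gives I = A − B/2 + 1 = 227 − 4/2 + 1 = 226.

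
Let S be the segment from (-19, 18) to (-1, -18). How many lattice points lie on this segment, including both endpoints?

The number of lattice points on a segment between lattice points is gcd(|Δx|,|Δy|) + 1 = gcd(18,36) + 1 = 18 + 1 = 19.

19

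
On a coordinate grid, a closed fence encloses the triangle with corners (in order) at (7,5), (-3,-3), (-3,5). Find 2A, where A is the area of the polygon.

By the shoelace formula, twice the signed area is |(7·(-3) − (-3)·5) + ((-3)·5 − (-3)·(-3)) + ((-3)·5 − 7·5)| = 80, so the area is 40.

80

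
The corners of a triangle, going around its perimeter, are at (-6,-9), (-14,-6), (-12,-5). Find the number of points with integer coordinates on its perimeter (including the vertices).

4

Summing gcd(|Δx|,|Δy|) over the edges gives the boundary count: gcd(8,3) + gcd(2,1) + gcd(6,4) = 1+1+2 = 4.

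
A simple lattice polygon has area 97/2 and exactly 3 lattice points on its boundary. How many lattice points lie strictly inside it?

Pick's theorem A = I + B/2 − 1 rearranges to I = A − B/2 + 1 = 97/2 − 3/2 + 1 = 48.

48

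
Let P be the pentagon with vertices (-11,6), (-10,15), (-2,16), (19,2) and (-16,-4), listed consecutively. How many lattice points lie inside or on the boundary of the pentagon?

372

By the shoelace formula, twice the signed area is |((-11)·15 − (-10)·6) + ((-10)·16 − (-2)·15) + ((-2)·2 − 19·16) + (19·(-4) − (-16)·2) + ((-16)·6 − (-11)·(-4))| = 727, so the area is 363.5.
The number of boundary lattice points is Σ gcd(|Δx|,|Δy|) = gcd(1,9) + gcd(8,1) + gcd(21,14) + gcd(35,6) + gcd(5,10) = 1+1+7+1+5 = 15.
Pick's theorem gives I = A − B/2 + 1 = 363.5 − 15/2 + 1 = 357, so the closed region contains I + B = 357 + 15 = 372 lattice points.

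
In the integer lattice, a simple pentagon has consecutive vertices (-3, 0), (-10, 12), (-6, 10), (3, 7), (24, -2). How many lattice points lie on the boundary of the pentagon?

10

The number of boundary lattice points is Σ gcd(|Δx|,|Δy|) = gcd(7,12) + gcd(4,2) + gcd(9,3) + gcd(21,9) + gcd(27,2) = 1+2+3+3+1 = 10.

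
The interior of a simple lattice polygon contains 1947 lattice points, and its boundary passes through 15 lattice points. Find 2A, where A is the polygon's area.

By Pick's theorem, A = I + B/2 − 1 = 1947 + 15/2 − 1 = 3907/2.
Hence 2A = 3907.

3907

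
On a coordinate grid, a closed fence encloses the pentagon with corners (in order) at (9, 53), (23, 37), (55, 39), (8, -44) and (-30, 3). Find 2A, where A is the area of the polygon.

Using the shoelace formula, 2A = |[9·37 − 23·53] + [23·39 − 55·37] + [55·(-44) − 8·39] + [8·3 − (-30)·(-44)] + [(-30)·53 − 9·3]| = 7669, so the area is 7669/2.

7669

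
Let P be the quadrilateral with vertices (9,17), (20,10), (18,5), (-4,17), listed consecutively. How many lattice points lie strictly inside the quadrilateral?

The shoelace formula gives twice the area as |(9·10 − 20·17) + (20·5 − 18·10) + (18·17 − (-4)·5) + ((-4)·17 − 9·17)| = 225, so the area is 225/2.
Along each edge there are gcd(|Δx|,|Δy|)+1 lattice points, so counting each shared vertex once the boundary has gcd(11,7) + gcd(2,5) + gcd(22,12) + gcd(13,0) = 1+1+2+13 = 17.
By Pick's theorem A = I + B/2 − 1, so I = 225/2 − 17/2 + 1 = 105.

105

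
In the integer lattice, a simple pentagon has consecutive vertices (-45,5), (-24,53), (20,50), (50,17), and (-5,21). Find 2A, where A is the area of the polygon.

4630

By the shoelace formula, twice the signed area is |((-45)·53 − (-24)·5) + ((-24)·50 − 20·53) + (20·17 − 50·50) + (50·21 − (-5)·17) + ((-5)·5 − (-45)·21)| = 4630, so the area is 2315.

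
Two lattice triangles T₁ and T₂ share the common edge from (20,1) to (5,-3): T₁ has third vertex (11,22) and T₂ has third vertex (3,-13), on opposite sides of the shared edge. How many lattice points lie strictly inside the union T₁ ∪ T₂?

The union is the simple quadrilateral with vertices (20,1), (11,22), (5,-3), (3,-13) in order.
By the shoelace formula, twice the signed area is |[20·22 − 11·1] + [11·(-3) − 5·22] + [5·(-13) − 3·(-3)] + [3·1 − 20·(-13)]| = 493, so the area is 246.5.
Summing gcd(|Δx|,|Δy|) over the edges gives the boundary count: gcd(9,21) + gcd(6,25) + gcd(2,10) + gcd(17,14) = 3+1+2+1 = 7.
By Pick's theorem I = A − B/2 + 1 = 246.5 − 7/2 + 1 = 244.

244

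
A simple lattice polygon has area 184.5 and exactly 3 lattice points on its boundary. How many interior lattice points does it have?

184

From Pick's theorem, I = A − B/2 + 1 = 184.5 − 3/2 + 1 = 184.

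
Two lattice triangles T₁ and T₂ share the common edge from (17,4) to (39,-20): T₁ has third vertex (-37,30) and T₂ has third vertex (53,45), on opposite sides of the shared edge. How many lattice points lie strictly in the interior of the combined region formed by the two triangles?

The union is the simple quadrilateral with vertices (17,4), (-37,30), (39,-20), (53,45) in order.
The shoelace formula gives twice the area as |[17·30 − (-37)·4] + [(-37)·(-20) − 39·30] + [39·45 − 53·(-20)] + [53·4 − 17·45]| = 2490, so the area is 1245.
Summing gcd(|Δx|,|Δy|) over the edges gives the boundary count: gcd(54,26) + gcd(76,50) + gcd(14,65) + gcd(36,41) = 2+2+1+1 = 6.
By Pick's theorem I = A − B/2 + 1 = 1245 − 6/2 + 1 = 1243.

1243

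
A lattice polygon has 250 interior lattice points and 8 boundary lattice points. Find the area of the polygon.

253

Pick's theorem states A = I + B/2 − 1, so A = 250 + 8/2 − 1 = 253.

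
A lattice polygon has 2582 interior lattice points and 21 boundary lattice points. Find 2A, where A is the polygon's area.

By Pick's theorem, A = I + B/2 − 1 = 2582 + 21/2 − 1 = 5183/2.
Hence 2A = 5183.

5183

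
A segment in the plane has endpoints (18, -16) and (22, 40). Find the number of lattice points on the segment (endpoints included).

5

The number of lattice points on a segment between lattice points is gcd(|Δx|,|Δy|) + 1 = gcd(4,56) + 1 = 4 + 1 = 5.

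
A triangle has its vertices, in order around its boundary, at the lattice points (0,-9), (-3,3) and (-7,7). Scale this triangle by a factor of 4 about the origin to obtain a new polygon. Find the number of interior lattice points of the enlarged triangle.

273

By the shoelace formula, twice the signed area is |(0·3 − (-3)·(-9)) + ((-3)·7 − (-7)·3) + ((-7)·(-9) − 0·7)| = 36, so the area is 18.
Along each edge there are gcd(|Δx|,|Δy|)+1 lattice points, so counting each shared vertex once the boundary has gcd(3,12) + gcd(4,4) + gcd(7,16) = 3+4+1 = 8.
Scaling by 4 multiplies the area by 4² = 16 (so the new area is 288) and multiplies the boundary lattice-point count by 4, giving 32.
By Pick's theorem, the interior count of the dilated polygon is 288 − 32/2 + 1 = 273.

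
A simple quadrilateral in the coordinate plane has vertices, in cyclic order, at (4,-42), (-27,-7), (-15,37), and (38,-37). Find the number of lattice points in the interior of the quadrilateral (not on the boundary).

By the shoelace formula, twice the signed area is |[4·(-7) − (-27)·(-42)] + [(-27)·37 − (-15)·(-7)] + [(-15)·(-37) − 38·37] + [38·(-42) − 4·(-37)]| = 4565, so the area is 4565/2.
Along each edge there are gcd(|Δx|,|Δy|)+1 lattice points, so counting each shared vertex once the boundary has gcd(31,35) + gcd(12,44) + gcd(53,74) + gcd(34,5) = 1+4+1+1 = 7.
Pick's theorem gives I = A − B/2 + 1 = 4565/2 − 7/2 + 1 = 2280.

2280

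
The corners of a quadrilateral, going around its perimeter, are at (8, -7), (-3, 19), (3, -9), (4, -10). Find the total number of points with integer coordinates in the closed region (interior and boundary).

83

The shoelace formula gives twice the area as |[8·19 − (-3)·(-7)] + [(-3)·(-9) − 3·19] + [3·(-10) − 4·(-9)] + [4·(-7) − 8·(-10)]| = 159, so the area is 79.5.
The number of boundary lattice points is Σ gcd(|Δx|,|Δy|) = gcd(11,26) + gcd(6,28) + gcd(1,1) + gcd(4,3) = 1+2+1+1 = 5.
Pick's theorem gives I = A − B/2 + 1 = 79.5 − 5/2 + 1 = 78, so the closed region contains I + B = 78 + 5 = 83 lattice points.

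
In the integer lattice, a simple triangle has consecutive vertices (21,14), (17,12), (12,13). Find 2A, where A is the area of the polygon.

14

The shoelace formula gives twice the area as |[21·12 − 17·14] + [17·13 − 12·12] + [12·14 − 21·13]| = 14, so the area is 7.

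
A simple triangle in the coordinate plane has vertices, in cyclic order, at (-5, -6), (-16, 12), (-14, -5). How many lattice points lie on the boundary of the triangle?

Along each edge there are gcd(|Δx|,|Δy|)+1 lattice points, so counting each shared vertex once the boundary has gcd(11,18) + gcd(2,17) + gcd(9,1) = 1+1+1 = 3.

3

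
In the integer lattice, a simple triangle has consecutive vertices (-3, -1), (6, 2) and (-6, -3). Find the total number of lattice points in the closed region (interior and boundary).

The shoelace formula gives twice the area as |[(-3)·2 − 6·(-1)] + [6·(-3) − (-6)·2] + [(-6)·(-1) − (-3)·(-3)]| = 9, so the area is 9/2.
Summing gcd(|Δx|,|Δy|) over the edges gives the boundary count: gcd(9,3) + gcd(12,5) + gcd(3,2) = 3+1+1 = 5.
Pick's theorem gives I = A − B/2 + 1 = 9/2 − 5/2 + 1 = 3, so the closed region contains I + B = 3 + 5 = 8 lattice points.

8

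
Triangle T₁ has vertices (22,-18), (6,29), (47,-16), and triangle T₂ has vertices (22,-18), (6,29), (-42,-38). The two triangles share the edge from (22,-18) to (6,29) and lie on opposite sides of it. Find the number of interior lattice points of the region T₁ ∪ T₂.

The union is the simple quadrilateral with vertices (22,-18), (47,-16), (6,29), (-42,-38) in order.
Using the shoelace formula, 2A = |[22·(-16) − 47·(-18)] + [47·29 − 6·(-16)] + [6·(-38) − (-42)·29] + [(-42)·(-18) − 22·(-38)]| = 4535, so the area is 2267.5.
Summing gcd(|Δx|,|Δy|) over the edges gives the boundary count: gcd(25,2) + gcd(41,45) + gcd(48,67) + gcd(64,20) = 1+1+1+4 = 7.
By Pick's theorem I = A − B/2 + 1 = 2267.5 − 7/2 + 1 = 2265.

2265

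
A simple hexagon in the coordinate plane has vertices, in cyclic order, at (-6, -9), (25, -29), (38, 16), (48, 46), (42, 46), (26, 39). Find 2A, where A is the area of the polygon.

By the shoelace formula, twice the signed area is |[(-6)·(-29) − 25·(-9)] + [25·16 − 38·(-29)] + [38·46 − 48·16] + [48·46 − 42·46] + [42·39 − 26·46] + [26·(-9) − (-6)·39]| = 3599, so the area is 1799.5.

3599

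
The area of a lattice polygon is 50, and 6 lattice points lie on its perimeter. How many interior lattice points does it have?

48

From Pick's theorem, I = A − B/2 + 1 = 50 − 6/2 + 1 = 48.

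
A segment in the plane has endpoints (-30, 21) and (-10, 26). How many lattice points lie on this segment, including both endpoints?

The number of lattice points on a segment between lattice points is gcd(|Δx|,|Δy|) + 1 = gcd(20,5) + 1 = 5 + 1 = 6.

6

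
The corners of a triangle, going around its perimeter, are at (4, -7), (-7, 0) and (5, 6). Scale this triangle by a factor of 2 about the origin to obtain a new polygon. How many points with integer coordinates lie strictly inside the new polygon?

293

The shoelace formula gives twice the area as |[4·0 − (-7)·(-7)] + [(-7)·6 − 5·0] + [5·(-7) − 4·6]| = 150, so the area is 75.
Along each edge there are gcd(|Δx|,|Δy|)+1 lattice points, so counting each shared vertex once the boundary has gcd(11,7) + gcd(12,6) + gcd(1,13) = 1+6+1 = 8.
Scaling by 2 multiplies the area by 2² = 4 (so the new area is 300) and multiplies the boundary lattice-point count by 2, giving 16.
By Pick's theorem, the interior count of the dilated polygon is 300 − 16/2 + 1 = 293.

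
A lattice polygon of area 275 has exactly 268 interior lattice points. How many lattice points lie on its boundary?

16

Pick's theorem gives A = I + B/2 − 1, so B = 2(A − I + 1) = 2(275 − 268 + 1) = 16.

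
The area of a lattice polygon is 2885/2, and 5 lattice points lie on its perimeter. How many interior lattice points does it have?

Pick's theorem A = I + B/2 − 1 rearranges to I = A − B/2 + 1 = 2885/2 − 5/2 + 1 = 1441.

1441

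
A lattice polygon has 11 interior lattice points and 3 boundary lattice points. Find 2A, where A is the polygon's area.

23

Pick's theorem states A = I + B/2 − 1, so A = 11 + 3/2 − 1 = 23/2.
Hence 2A = 23.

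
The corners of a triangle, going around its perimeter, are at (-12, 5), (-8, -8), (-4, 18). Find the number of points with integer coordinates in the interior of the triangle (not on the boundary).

77

By the shoelace formula, twice the signed area is |[(-12)·(-8) − (-8)·5] + [(-8)·18 − (-4)·(-8)] + [(-4)·5 − (-12)·18]| = 156, so the area is 78.
The number of boundary lattice points is Σ gcd(|Δx|,|Δy|) = gcd(4,13) + gcd(4,26) + gcd(8,13) = 1+2+1 = 4.
By Pick's theorem A = I + B/2 − 1, so I = 78 − 4/2 + 1 = 77.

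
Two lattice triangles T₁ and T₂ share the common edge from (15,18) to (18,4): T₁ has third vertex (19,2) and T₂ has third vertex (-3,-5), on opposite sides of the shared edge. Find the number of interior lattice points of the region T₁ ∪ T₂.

The union is the simple quadrilateral with vertices (15,18), (19,2), (18,4), (-3,-5) in order.
By the shoelace formula, twice the signed area is |[15·2 − 19·18] + [19·4 − 18·2] + [18·(-5) − (-3)·4] + [(-3)·18 − 15·(-5)]| = 329, so the area is 164.5.
The number of boundary lattice points is Σ gcd(|Δx|,|Δy|) = gcd(4,16) + gcd(1,2) + gcd(21,9) + gcd(18,23) = 4+1+3+1 = 9.
By Pick's theorem I = A − B/2 + 1 = 164.5 − 9/2 + 1 = 161.

161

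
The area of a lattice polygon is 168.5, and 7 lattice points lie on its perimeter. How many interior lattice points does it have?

166

Pick's theorem A = I + B/2 − 1 rearranges to I = A − B/2 + 1 = 168.5 − 7/2 + 1 = 166.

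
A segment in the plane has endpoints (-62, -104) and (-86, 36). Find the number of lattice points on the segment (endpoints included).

5

The number of lattice points on a segment between lattice points is gcd(|Δx|,|Δy|) + 1 = gcd(24,140) + 1 = 4 + 1 = 5.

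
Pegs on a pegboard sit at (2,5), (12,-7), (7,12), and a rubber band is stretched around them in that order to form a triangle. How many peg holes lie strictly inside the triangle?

By the shoelace formula, twice the signed area is |[2·(-7) − 12·5] + [12·12 − 7·(-7)] + [7·5 − 2·12]| = 130, so the area is 65.
Summing gcd(|Δx|,|Δy|) over the edges gives the boundary count: gcd(10,12) + gcd(5,19) + gcd(5,7) = 2+1+1 = 4.
Pick's theorem gives I = A − B/2 + 1 = 65 − 4/2 + 1 = 64.

64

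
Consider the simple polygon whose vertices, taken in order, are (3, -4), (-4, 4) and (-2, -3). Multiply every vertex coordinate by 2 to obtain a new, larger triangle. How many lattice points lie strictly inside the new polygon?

64

The shoelace formula gives twice the area as |(3·4 − (-4)·(-4)) + ((-4)·(-3) − (-2)·4) + ((-2)·(-4) − 3·(-3))| = 33, so the area is 33/2.
Along each edge there are gcd(|Δx|,|Δy|)+1 lattice points, so counting each shared vertex once the boundary has gcd(7,8) + gcd(2,7) + gcd(5,1) = 1+1+1 = 3.
Scaling by 2 multiplies the area by 2² = 4 (so the new area is 66) and multiplies the boundary lattice-point count by 2, giving 6.
By Pick's theorem, the interior count of the dilated polygon is 66 − 6/2 + 1 = 64.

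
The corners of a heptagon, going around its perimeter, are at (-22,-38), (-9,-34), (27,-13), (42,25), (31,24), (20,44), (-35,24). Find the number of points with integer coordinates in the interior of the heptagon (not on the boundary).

The shoelace formula gives twice the area as |[(-22)·(-34) − (-9)·(-38)] + [(-9)·(-13) − 27·(-34)] + [27·25 − 42·(-13)] + [42·24 − 31·25] + [31·44 − 20·24] + [20·24 − (-35)·44] + [(-35)·(-38) − (-22)·24]| = 7657, so the area is 3828.5.
Along each edge there are gcd(|Δx|,|Δy|)+1 lattice points, so counting each shared vertex once the boundary has gcd(13,4) + gcd(36,21) + gcd(15,38) + gcd(11,1) + gcd(11,20) + gcd(55,20) + gcd(13,62) = 1+3+1+1+1+5+1 = 13.
By Pick's theorem A = I + B/2 − 1, so I = 3828.5 − 13/2 + 1 = 3823.

3823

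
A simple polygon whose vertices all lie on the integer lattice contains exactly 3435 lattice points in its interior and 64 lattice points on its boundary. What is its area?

3466

Pick's theorem states A = I + B/2 − 1, so A = 3435 + 64/2 − 1 = 3466.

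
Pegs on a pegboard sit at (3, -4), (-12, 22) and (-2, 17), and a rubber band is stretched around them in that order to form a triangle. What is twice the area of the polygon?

185

Using the shoelace formula, 2A = |(3·22 − (-12)·(-4)) + ((-12)·17 − (-2)·22) + ((-2)·(-4) − 3·17)| = 185, so the area is 185/2.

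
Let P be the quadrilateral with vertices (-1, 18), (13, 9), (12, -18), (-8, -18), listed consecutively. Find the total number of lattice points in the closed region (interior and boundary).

566

By the shoelace formula, twice the signed area is |[(-1)·9 − 13·18] + [13·(-18) − 12·9] + [12·(-18) − (-8)·(-18)] + [(-8)·18 − (-1)·(-18)]| = 1107, so the area is 1107/2.
Along each edge there are gcd(|Δx|,|Δy|)+1 lattice points, so counting each shared vertex once the boundary has gcd(14,9) + gcd(1,27) + gcd(20,0) + gcd(7,36) = 1+1+20+1 = 23.
Pick's theorem gives I = A − B/2 + 1 = 1107/2 − 23/2 + 1 = 543, so the closed region contains I + B = 543 + 23 = 566 lattice points.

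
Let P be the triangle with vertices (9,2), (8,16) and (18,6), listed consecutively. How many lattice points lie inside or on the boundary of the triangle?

Using the shoelace formula, 2A = |[9·16 − 8·2] + [8·6 − 18·16] + [18·2 − 9·6]| = 130, so the area is 65.
Along each edge there are gcd(|Δx|,|Δy|)+1 lattice points, so counting each shared vertex once the boundary has gcd(1,14) + gcd(10,10) + gcd(9,4) = 1+10+1 = 12.
Pick's theorem gives I = A − B/2 + 1 = 65 − 12/2 + 1 = 60, so the closed region contains I + B = 60 + 12 = 72 lattice points.

72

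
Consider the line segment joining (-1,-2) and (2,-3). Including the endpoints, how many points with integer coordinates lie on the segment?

2

The number of lattice points on a segment between lattice points is gcd(|Δx|,|Δy|) + 1 = gcd(3,1) + 1 = 1 + 1 = 2.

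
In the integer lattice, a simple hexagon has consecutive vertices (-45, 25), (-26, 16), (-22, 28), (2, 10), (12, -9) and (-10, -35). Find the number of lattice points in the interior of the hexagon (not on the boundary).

The shoelace formula gives twice the area as |[(-45)·16 − (-26)·25] + [(-26)·28 − (-22)·16] + [(-22)·10 − 2·28] + [2·(-9) − 12·10] + [12·(-35) − (-10)·(-9)] + [(-10)·25 − (-45)·(-35)]| = 3195, so the area is 1597.5.
Summing gcd(|Δx|,|Δy|) over the edges gives the boundary count: gcd(19,9) + gcd(4,12) + gcd(24,18) + gcd(10,19) + gcd(22,26) + gcd(35,60) = 1+4+6+1+2+5 = 19.
Pick's theorem gives I = A − B/2 + 1 = 1597.5 − 19/2 + 1 = 1589.

1589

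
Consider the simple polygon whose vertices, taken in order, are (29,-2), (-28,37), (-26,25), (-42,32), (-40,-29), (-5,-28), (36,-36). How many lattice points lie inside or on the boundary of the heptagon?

The shoelace formula gives twice the area as |(29·37 − (-28)·(-2)) + ((-28)·25 − (-26)·37) + ((-26)·32 − (-42)·25) + ((-42)·(-29) − (-40)·32) + ((-40)·(-28) − (-5)·(-29)) + ((-5)·(-36) − 36·(-28)) + (36·(-2) − 29·(-36))| = 7130, so the area is 3565.
Along each edge there are gcd(|Δx|,|Δy|)+1 lattice points, so counting each shared vertex once the boundary has gcd(57,39) + gcd(2,12) + gcd(16,7) + gcd(2,61) + gcd(35,1) + gcd(41,8) + gcd(7,34) = 3+2+1+1+1+1+1 = 10.
Pick's theorem gives I = A − B/2 + 1 = 3565 − 10/2 + 1 = 3561, so the closed region contains I + B = 3561 + 10 = 3571 lattice points.

3571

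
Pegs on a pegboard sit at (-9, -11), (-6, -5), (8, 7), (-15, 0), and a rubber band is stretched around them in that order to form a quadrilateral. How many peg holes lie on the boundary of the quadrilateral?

Along each edge there are gcd(|Δx|,|Δy|)+1 lattice points, so counting each shared vertex once the boundary has gcd(3,6) + gcd(14,12) + gcd(23,7) + gcd(6,11) = 3+2+1+1 = 7.

7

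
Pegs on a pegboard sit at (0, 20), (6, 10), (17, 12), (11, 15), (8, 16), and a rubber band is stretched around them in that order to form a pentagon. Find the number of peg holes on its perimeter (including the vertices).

Summing gcd(|Δx|,|Δy|) over the edges gives the boundary count: gcd(6,10) + gcd(11,2) + gcd(6,3) + gcd(3,1) + gcd(8,4) = 2+1+3+1+4 = 11.

11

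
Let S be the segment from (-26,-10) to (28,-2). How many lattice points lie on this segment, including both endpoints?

The number of lattice points on a segment between lattice points is gcd(|Δx|,|Δy|) + 1 = gcd(54,8) + 1 = 2 + 1 = 3.

3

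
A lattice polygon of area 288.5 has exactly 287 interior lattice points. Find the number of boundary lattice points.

5

Pick's theorem gives A = I + B/2 − 1, so B = 2(A − I + 1) = 2(288.5 − 287 + 1) = 5.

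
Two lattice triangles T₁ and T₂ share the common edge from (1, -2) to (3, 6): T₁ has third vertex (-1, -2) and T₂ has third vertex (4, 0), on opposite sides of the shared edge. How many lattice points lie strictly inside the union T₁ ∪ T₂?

The union is the simple quadrilateral with vertices (1, -2), (-1, -2), (3, 6), (4, 0) in order.
The shoelace formula gives twice the area as |[1·(-2) − (-1)·(-2)] + [(-1)·6 − 3·(-2)] + [3·0 − 4·6] + [4·(-2) − 1·0]| = 36, so the area is 18.
The number of boundary lattice points is Σ gcd(|Δx|,|Δy|) = gcd(2,0) + gcd(4,8) + gcd(1,6) + gcd(3,2) = 2+4+1+1 = 8.
By Pick's theorem I = A − B/2 + 1 = 18 − 8/2 + 1 = 15.

15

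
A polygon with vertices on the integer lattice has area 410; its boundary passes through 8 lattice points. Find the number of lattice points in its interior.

From Pick's theorem, I = A − B/2 + 1 = 410 − 8/2 + 1 = 407.

407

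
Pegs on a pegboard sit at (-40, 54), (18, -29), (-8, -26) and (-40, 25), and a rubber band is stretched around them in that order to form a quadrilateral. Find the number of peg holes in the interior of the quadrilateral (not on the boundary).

By the shoelace formula, twice the signed area is |[(-40)·(-29) − 18·54] + [18·(-26) − (-8)·(-29)] + [(-8)·25 − (-40)·(-26)] + [(-40)·54 − (-40)·25]| = 2912, so the area is 1456.
Summing gcd(|Δx|,|Δy|) over the edges gives the boundary count: gcd(58,83) + gcd(26,3) + gcd(32,51) + gcd(0,29) = 1+1+1+29 = 32.
By Pick's theorem A = I + B/2 − 1, so I = 1456 − 32/2 + 1 = 1441.

1441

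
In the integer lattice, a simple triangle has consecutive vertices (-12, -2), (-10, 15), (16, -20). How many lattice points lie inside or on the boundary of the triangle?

259

The shoelace formula gives twice the area as |((-12)·15 − (-10)·(-2)) + ((-10)·(-20) − 16·15) + (16·(-2) − (-12)·(-20))| = 512, so the area is 256.
The number of boundary lattice points is Σ gcd(|Δx|,|Δy|) = gcd(2,17) + gcd(26,35) + gcd(28,18) = 1+1+2 = 4.
Pick's theorem gives I = A − B/2 + 1 = 256 − 4/2 + 1 = 255, so the closed region contains I + B = 255 + 4 = 259 lattice points.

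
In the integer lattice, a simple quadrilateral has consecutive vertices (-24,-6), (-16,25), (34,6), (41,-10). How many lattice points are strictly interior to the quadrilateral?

1356

By the shoelace formula, twice the signed area is |[(-24)·25 − (-16)·(-6)] + [(-16)·6 − 34·25] + [34·(-10) − 41·6] + [41·(-6) − (-24)·(-10)]| = 2714, so the area is 1357.
Along each edge there are gcd(|Δx|,|Δy|)+1 lattice points, so counting each shared vertex once the boundary has gcd(8,31) + gcd(50,19) + gcd(7,16) + gcd(65,4) = 1+1+1+1 = 4.
By Pick's theorem A = I + B/2 − 1, so I = 1357 − 4/2 + 1 = 1356.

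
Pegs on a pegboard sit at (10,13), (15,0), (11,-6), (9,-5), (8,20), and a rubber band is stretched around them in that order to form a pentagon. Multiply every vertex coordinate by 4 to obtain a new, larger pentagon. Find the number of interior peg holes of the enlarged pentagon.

1285

By the shoelace formula, twice the signed area is |(10·0 − 15·13) + (15·(-6) − 11·0) + (11·(-5) − 9·(-6)) + (9·20 − 8·(-5)) + (8·13 − 10·20)| = 162, so the area is 81.
The number of boundary lattice points is Σ gcd(|Δx|,|Δy|) = gcd(5,13) + gcd(4,6) + gcd(2,1) + gcd(1,25) + gcd(2,7) = 1+2+1+1+1 = 6.
Scaling by 4 multiplies the area by 4² = 16 (so the new area is 1296) and multiplies the boundary lattice-point count by 4, giving 24.
By Pick's theorem, the interior count of the dilated polygon is 1296 − 24/2 + 1 = 1285.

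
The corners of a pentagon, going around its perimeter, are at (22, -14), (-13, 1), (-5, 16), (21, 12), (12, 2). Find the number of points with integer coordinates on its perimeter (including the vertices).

Along each edge there are gcd(|Δx|,|Δy|)+1 lattice points, so counting each shared vertex once the boundary has gcd(35,15) + gcd(8,15) + gcd(26,4) + gcd(9,10) + gcd(10,16) = 5+1+2+1+2 = 11.

11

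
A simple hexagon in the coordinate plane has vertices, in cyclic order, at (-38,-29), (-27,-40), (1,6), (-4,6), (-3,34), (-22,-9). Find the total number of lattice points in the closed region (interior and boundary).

812

The shoelace formula gives twice the area as |[(-38)·(-40) − (-27)·(-29)] + [(-27)·6 − 1·(-40)] + [1·6 − (-4)·6] + [(-4)·34 − (-3)·6] + [(-3)·(-9) − (-22)·34] + [(-22)·(-29) − (-38)·(-9)]| = 1598, so the area is 799.
Summing gcd(|Δx|,|Δy|) over the edges gives the boundary count: gcd(11,11) + gcd(28,46) + gcd(5,0) + gcd(1,28) + gcd(19,43) + gcd(16,20) = 11+2+5+1+1+4 = 24.
Pick's theorem gives I = A − B/2 + 1 = 799 − 24/2 + 1 = 788, so the closed region contains I + B = 788 + 24 = 812 lattice points.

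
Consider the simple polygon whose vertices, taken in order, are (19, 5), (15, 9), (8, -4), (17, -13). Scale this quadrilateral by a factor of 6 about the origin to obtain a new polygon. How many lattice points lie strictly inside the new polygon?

4633

The shoelace formula gives twice the area as |[19·9 − 15·5] + [15·(-4) − 8·9] + [8·(-13) − 17·(-4)] + [17·5 − 19·(-13)]| = 260, so the area is 130.
Summing gcd(|Δx|,|Δy|) over the edges gives the boundary count: gcd(4,4) + gcd(7,13) + gcd(9,9) + gcd(2,18) = 4+1+9+2 = 16.
Scaling by 6 multiplies the area by 6² = 36 (so the new area is 4680) and multiplies the boundary lattice-point count by 6, giving 96.
By Pick's theorem, the interior count of the dilated polygon is 4680 − 96/2 + 1 = 4633.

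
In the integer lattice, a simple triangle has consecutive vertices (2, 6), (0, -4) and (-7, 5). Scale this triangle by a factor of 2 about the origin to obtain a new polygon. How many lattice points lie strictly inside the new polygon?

173

Using the shoelace formula, 2A = |[2·(-4) − 0·6] + [0·5 − (-7)·(-4)] + [(-7)·6 − 2·5]| = 88, so the area is 44.
The number of boundary lattice points is Σ gcd(|Δx|,|Δy|) = gcd(2,10) + gcd(7,9) + gcd(9,1) = 2+1+1 = 4.
Scaling by 2 multiplies the area by 2² = 4 (so the new area is 176) and multiplies the boundary lattice-point count by 2, giving 8.
By Pick's theorem, the interior count of the dilated polygon is 176 − 8/2 + 1 = 173.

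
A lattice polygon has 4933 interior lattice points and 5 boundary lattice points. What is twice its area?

9869

By Pick's theorem, A = I + B/2 − 1 = 4933 + 5/2 − 1 = 9869/2.
Hence 2A = 9869.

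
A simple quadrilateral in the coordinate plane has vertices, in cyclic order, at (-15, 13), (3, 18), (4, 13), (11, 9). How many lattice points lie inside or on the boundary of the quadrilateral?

89

By the shoelace formula, twice the signed area is |[(-15)·18 − 3·13] + [3·13 − 4·18] + [4·9 − 11·13] + [11·13 − (-15)·9]| = 171, so the area is 85.5.
The number of boundary lattice points is Σ gcd(|Δx|,|Δy|) = gcd(18,5) + gcd(1,5) + gcd(7,4) + gcd(26,4) = 1+1+1+2 = 5.
Pick's theorem gives I = A − B/2 + 1 = 85.5 − 5/2 + 1 = 84, so the closed region contains I + B = 84 + 5 = 89 lattice points.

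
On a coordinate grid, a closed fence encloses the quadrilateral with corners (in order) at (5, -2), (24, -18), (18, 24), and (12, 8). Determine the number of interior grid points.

321

The shoelace formula gives twice the area as |[5·(-18) − 24·(-2)] + [24·24 − 18·(-18)] + [18·8 − 12·24] + [12·(-2) − 5·8]| = 650, so the area is 325.
Along each edge there are gcd(|Δx|,|Δy|)+1 lattice points, so counting each shared vertex once the boundary has gcd(19,16) + gcd(6,42) + gcd(6,16) + gcd(7,10) = 1+6+2+1 = 10.
By Pick's theorem A = I + B/2 − 1, so I = 325 − 10/2 + 1 = 321.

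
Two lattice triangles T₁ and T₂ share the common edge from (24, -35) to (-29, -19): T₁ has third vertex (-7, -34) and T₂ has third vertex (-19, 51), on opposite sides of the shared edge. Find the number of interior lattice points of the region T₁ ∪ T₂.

The union is the simple quadrilateral with vertices (24, -35), (-7, -34), (-29, -19), (-19, 51) in order.
Using the shoelace formula, 2A = |[24·(-34) − (-7)·(-35)] + [(-7)·(-19) − (-29)·(-34)] + [(-29)·51 − (-19)·(-19)] + [(-19)·(-35) − 24·51]| = 4313, so the area is 4313/2.
The number of boundary lattice points is Σ gcd(|Δx|,|Δy|) = gcd(31,1) + gcd(22,15) + gcd(10,70) + gcd(43,86) = 1+1+10+43 = 55.
By Pick's theorem I = A − B/2 + 1 = 4313/2 − 55/2 + 1 = 2130.

2130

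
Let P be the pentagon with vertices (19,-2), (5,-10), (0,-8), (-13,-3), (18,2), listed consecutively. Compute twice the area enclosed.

370

By the shoelace formula, twice the signed area is |(19·(-10) − 5·(-2)) + (5·(-8) − 0·(-10)) + (0·(-3) − (-13)·(-8)) + ((-13)·2 − 18·(-3)) + (18·(-2) − 19·2)| = 370, so the area is 185.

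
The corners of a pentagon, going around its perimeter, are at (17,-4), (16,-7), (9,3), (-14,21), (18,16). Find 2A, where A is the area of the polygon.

659

The shoelace formula gives twice the area as |[17·(-7) − 16·(-4)] + [16·3 − 9·(-7)] + [9·21 − (-14)·3] + [(-14)·16 − 18·21] + [18·(-4) − 17·16]| = 659, so the area is 659/2.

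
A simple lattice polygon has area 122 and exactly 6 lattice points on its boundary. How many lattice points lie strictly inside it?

Pick's theorem A = I + B/2 − 1 rearranges to I = A − B/2 + 1 = 122 − 6/2 + 1 = 120.

120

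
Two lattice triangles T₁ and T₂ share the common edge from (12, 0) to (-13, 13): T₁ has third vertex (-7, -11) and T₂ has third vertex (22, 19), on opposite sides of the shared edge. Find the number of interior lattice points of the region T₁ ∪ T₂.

560

The union is the simple quadrilateral with vertices (12, 0), (-7, -11), (-13, 13), (22, 19) in order.
By the shoelace formula, twice the signed area is |[12·(-11) − (-7)·0] + [(-7)·13 − (-13)·(-11)] + [(-13)·19 − 22·13] + [22·0 − 12·19]| = 1127, so the area is 563.5.
The number of boundary lattice points is Σ gcd(|Δx|,|Δy|) = gcd(19,11) + gcd(6,24) + gcd(35,6) + gcd(10,19) = 1+6+1+1 = 9.
By Pick's theorem I = A − B/2 + 1 = 563.5 − 9/2 + 1 = 560.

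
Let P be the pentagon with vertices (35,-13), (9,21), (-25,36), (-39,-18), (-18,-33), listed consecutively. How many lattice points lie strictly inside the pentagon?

The shoelace formula gives twice the area as |[35·21 − 9·(-13)] + [9·36 − (-25)·21] + [(-25)·(-18) − (-39)·36] + [(-39)·(-33) − (-18)·(-18)] + [(-18)·(-13) − 35·(-33)]| = 5907, so the area is 2953.5.
The number of boundary lattice points is Σ gcd(|Δx|,|Δy|) = gcd(26,34) + gcd(34,15) + gcd(14,54) + gcd(21,15) + gcd(53,20) = 2+1+2+3+1 = 9.
Pick's theorem gives I = A − B/2 + 1 = 2953.5 − 9/2 + 1 = 2950.

2950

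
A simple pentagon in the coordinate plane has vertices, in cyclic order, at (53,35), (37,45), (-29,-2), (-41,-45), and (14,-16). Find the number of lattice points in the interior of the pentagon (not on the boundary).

3081

By the shoelace formula, twice the signed area is |(53·45 − 37·35) + (37·(-2) − (-29)·45) + ((-29)·(-45) − (-41)·(-2)) + ((-41)·(-16) − 14·(-45)) + (14·35 − 53·(-16))| = 6168, so the area is 3084.
The number of boundary lattice points is Σ gcd(|Δx|,|Δy|) = gcd(16,10) + gcd(66,47) + gcd(12,43) + gcd(55,29) + gcd(39,51) = 2+1+1+1+3 = 8.
Pick's theorem gives I = A − B/2 + 1 = 3084 − 8/2 + 1 = 3081.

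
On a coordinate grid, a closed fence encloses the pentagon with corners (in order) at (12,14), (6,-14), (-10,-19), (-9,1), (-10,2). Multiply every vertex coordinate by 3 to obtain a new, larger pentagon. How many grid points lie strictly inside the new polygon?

Using the shoelace formula, 2A = |[12·(-14) − 6·14] + [6·(-19) − (-10)·(-14)] + [(-10)·1 − (-9)·(-19)] + [(-9)·2 − (-10)·1] + [(-10)·14 − 12·2]| = 859, so the area is 429.5.
Summing gcd(|Δx|,|Δy|) over the edges gives the boundary count: gcd(6,28) + gcd(16,5) + gcd(1,20) + gcd(1,1) + gcd(22,12) = 2+1+1+1+2 = 7.
Scaling by 3 multiplies the area by 3² = 9 (so the new area is 7731/2) and multiplies the boundary lattice-point count by 3, giving 21.
By Pick's theorem, the interior count of the dilated polygon is 7731/2 − 21/2 + 1 = 3856.

3856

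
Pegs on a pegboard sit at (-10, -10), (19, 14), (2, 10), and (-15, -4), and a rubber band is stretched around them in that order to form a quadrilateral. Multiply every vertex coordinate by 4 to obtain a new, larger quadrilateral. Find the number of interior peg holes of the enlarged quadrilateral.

3705

The shoelace formula gives twice the area as |((-10)·14 − 19·(-10)) + (19·10 − 2·14) + (2·(-4) − (-15)·10) + ((-15)·(-10) − (-10)·(-4))| = 464, so the area is 232.
Along each edge there are gcd(|Δx|,|Δy|)+1 lattice points, so counting each shared vertex once the boundary has gcd(29,24) + gcd(17,4) + gcd(17,14) + gcd(5,6) = 1+1+1+1 = 4.
Scaling by 4 multiplies the area by 4² = 16 (so the new area is 3712) and multiplies the boundary lattice-point count by 4, giving 16.
By Pick's theorem, the interior count of the dilated polygon is 3712 − 16/2 + 1 = 3705.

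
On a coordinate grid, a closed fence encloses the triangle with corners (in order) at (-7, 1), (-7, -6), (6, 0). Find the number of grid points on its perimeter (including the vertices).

The number of boundary lattice points is Σ gcd(|Δx|,|Δy|) = gcd(0,7) + gcd(13,6) + gcd(13,1) = 7+1+1 = 9.

9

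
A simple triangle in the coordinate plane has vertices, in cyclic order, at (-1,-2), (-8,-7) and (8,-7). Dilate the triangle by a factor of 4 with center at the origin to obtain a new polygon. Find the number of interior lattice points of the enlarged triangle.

605

Using the shoelace formula, 2A = |[(-1)·(-7) − (-8)·(-2)] + [(-8)·(-7) − 8·(-7)] + [8·(-2) − (-1)·(-7)]| = 80, so the area is 40.
The number of boundary lattice points is Σ gcd(|Δx|,|Δy|) = gcd(7,5) + gcd(16,0) + gcd(9,5) = 1+16+1 = 18.
Scaling by 4 multiplies the area by 4² = 16 (so the new area is 640) and multiplies the boundary lattice-point count by 4, giving 72.
By Pick's theorem, the interior count of the dilated polygon is 640 − 72/2 + 1 = 605.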